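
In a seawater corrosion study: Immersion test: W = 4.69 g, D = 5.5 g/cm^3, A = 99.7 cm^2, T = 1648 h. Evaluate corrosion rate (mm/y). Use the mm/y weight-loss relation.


Apply the mm/y weight-loss relation: CR = 87600 * W / (D * A * T)
Numerator: 87600 * 4.69 = 410844.0
Denominator: 5.5 * 99.7 * 1648 = 903680.8
CR = 410844.0 / 903680.8 = 0.454634 mm/y

0.454634 mm/y


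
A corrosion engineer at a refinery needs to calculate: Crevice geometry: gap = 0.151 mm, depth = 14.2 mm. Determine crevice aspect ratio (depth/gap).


Aspect ratio = depth / gap
Ratio = 14.2 / 0.151 = 94.0

94.0


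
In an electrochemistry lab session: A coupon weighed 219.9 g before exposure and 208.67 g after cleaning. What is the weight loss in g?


Weight loss = initial − final
WL = 219.9 − 208.67 = 11.23 g

11.23 g


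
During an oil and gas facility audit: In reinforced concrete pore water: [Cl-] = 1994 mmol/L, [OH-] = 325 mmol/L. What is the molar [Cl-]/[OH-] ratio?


Threshold parameter = [Cl-] / [OH-] (molar basis; both in mmol/L, so units cancel)
Ratio = 1994 / 325 = 6.14

6.14


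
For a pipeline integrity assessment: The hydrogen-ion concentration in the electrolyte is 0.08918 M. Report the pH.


pH = −log10[H+]
pH = −log10(0.08918) = 1.05

1.05


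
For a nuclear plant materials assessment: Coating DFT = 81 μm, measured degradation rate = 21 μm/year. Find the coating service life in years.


Service life = thickness / degradation rate
Life = 81 / 21 = 3.9 years

3.9 years


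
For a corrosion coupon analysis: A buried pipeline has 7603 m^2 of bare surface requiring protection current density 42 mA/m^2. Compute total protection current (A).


I = area * current density, then convert mA → A (÷1000)
I = 7603 * 42 / 1000 = 319.33 A

319.33 A


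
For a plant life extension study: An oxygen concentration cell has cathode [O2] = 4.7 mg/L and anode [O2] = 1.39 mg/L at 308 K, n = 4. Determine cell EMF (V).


Apply the Nernst concentration-cell relation: E = (RT/nF)*ln(C_cathode/C_anode)
RT/nF = 8.314*308/(4*96485) = 0.006635 V
ln(4.7/1.39) = 1.21826
E = 0.006635 * 1.21826 = 0.00808 V

0.00808 V


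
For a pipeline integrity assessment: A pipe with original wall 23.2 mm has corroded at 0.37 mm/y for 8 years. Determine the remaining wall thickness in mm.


Remaining wall = original − CR × time
t = 23.2 − 0.37*8 = 23.2 − 2.96 = 20.24 mm

20.24 mm


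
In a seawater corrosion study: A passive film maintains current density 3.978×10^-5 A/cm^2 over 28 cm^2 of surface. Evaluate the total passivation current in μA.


I = i_pass * A, then convert A → μA (×10^6)
I = 3.978×10^-5 * 28 * 10^6 = 1113.84 μA

1113.84 μA


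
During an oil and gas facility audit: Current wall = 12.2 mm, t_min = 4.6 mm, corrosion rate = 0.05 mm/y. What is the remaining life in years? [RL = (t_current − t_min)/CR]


Apply the remaining-life relation: RL = (t_current − t_min) / CR
RL = (12.2 − 4.6) / 0.05 = 7.6 / 0.05 = 152.0 years

152.0 years


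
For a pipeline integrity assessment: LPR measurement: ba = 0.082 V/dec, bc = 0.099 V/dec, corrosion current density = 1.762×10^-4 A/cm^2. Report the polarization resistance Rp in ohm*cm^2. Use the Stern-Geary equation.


Apply the Stern-Geary equation: Rp = ba*bc / (2.303*icorr*(ba+bc))
ba*bc = 0.082*0.099 = 0.008118
ba+bc = 0.181; 2.303*icorr*(ba+bc) = 2.303*1.762×10^-4*0.181 = 7.3447737×10^-5
Rp = 0.008118 / 7.3447737×10^-5 = 110.5 ohm*cm^2

110.5 ohm*cm^2


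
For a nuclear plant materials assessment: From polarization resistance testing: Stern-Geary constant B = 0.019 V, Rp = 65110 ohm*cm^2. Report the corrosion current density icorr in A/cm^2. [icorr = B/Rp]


Apply the Stern-Geary relation: icorr = B / Rp
icorr = 0.019 / 65110 = 2.918×10^-7 A/cm^2

2.918×10^-7 A/cm^2


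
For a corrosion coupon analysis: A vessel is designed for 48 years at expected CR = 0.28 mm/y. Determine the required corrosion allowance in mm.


Corrosion allowance = CR × design life
CA = 0.28 * 48 = 13.44 mm

13.44 mm


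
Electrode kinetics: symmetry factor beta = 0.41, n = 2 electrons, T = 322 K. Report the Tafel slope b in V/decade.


Apply the Tafel slope relation: b = 2.303*R*T/(beta*n*F)
Numerator: 2.303 * 8.314 * 322 = 6165.38
Denominator: 0.41 * 2 * 96485 = 79117.7
b = 6165.38 / 79117.7 = 0.078 V/decade

0.078 V/decade


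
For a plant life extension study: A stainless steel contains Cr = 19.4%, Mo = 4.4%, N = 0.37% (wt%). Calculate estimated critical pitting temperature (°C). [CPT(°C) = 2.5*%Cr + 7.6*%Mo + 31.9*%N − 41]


Apply the ASTM G48 empirical CPT estimate: CPT(°C) = 2.5*%Cr + 7.6*%Mo + 31.9*%N − 41
2.5*19.4 = 48.5; 7.6*4.4 = 33.44; 31.9*0.37 = 11.803
CPT = 48.5 + 33.44 + 11.803 − 41 = 52.743 °C
Rounded to 0.1 °C: CPT ≈ 52.7 °C

52.7 °C


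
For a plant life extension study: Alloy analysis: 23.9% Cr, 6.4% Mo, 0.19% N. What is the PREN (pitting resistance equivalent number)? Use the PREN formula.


Apply the PREN formula: PREN = Cr + 3.3*Mo + 16*N
PREN = 23.9 + 3.3*6.4 + 16*0.19
PREN = 23.9 + 21.12 + 3.04 = 48.06

48.06


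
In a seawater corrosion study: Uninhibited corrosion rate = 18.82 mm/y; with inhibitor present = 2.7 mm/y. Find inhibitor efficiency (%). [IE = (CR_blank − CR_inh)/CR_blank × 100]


Apply the inhibitor-efficiency definition: IE = (CR_blank − CR_inh)/CR_blank × 100
IE = (18.82 − 2.7) / 18.82 × 100
IE = 16.12 / 18.82 × 100 = 85.7 %

85.7 %


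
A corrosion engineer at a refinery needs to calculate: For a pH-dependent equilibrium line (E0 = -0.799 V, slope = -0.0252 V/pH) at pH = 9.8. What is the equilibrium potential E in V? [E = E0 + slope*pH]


Apply the Pourbaix line equation: E = E0 + slope*pH
E = -0.799 + (-0.0252)*9.8 = -0.799 + (-0.24696) = -1.04596 V
Rounded to 4 decimal places: E = -1.0460 V

-1.0460 V


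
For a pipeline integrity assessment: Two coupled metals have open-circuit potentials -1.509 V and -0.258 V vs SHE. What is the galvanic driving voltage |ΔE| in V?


Driving voltage is the absolute potential difference.
|ΔE| = |-1.509 − (-0.258)| = 1.251 V

1.251 V


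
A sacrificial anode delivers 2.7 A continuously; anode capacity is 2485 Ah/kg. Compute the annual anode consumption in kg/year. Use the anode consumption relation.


Annual consumption = current * hours per year / capacity
Rate = 2.7 * 8760 / 2485 = 9.5 kg/year

9.5 kg/year


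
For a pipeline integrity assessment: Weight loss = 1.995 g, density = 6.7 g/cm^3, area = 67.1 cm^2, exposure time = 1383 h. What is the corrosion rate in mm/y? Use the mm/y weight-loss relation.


Apply the mm/y weight-loss relation: CR = 87600 * W / (D * A * T)
Numerator: 87600 * 1.995 = 174762.0
Denominator: 6.7 * 67.1 * 1383 = 621755.31
CR = 174762.0 / 621755.31 = 0.2811 mm/y

0.2811 mm/y


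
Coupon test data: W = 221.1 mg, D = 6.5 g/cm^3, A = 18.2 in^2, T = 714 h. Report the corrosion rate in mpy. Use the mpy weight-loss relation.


Apply the mpy weight-loss relation: CR = 534 * W / (D * A * T)
Numerator: 534 * 221.1 = 118067.4
Denominator: 6.5 * 18.2 * 714 = 84466.2
CR = 118067.4 / 84466.2 = 1.398 mpy

1.398 mpy


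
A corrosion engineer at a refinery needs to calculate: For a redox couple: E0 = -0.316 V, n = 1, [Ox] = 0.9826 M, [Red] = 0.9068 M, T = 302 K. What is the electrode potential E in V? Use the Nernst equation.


Apply the Nernst equation: E = E0 + (RT/nF)*ln([Ox]/[Red])
Step 1: RT/nF = 8.314*302/(1*96485) = 0.02602299 V
Step 2: [Ox]/[Red] = 0.9826/0.9068 = 1.083591
Step 3: ln(1.083591) = 0.080281
Step 4: correction = 0.02602299 * 0.080281 = 0.0021 V
E = -0.316 + 0.0021 = -0.3139 V

-0.3139 V


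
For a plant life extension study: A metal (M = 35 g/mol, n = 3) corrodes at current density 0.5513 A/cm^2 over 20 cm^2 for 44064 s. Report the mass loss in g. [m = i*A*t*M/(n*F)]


Apply Faraday's law: m = i*A*t*M / (n*F)
Total charge passed Q = i*A*t = 0.5513*20*44064 = 485849.664 C
m = Q*M/(n*F) = 485849.664*35/(3*96485) = 58.7474 g

58.7474 g


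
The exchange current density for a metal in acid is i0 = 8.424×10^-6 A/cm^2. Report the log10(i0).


i0 = 8.424×10^-6 A/cm^2
log10(i0) = -5.074

-5.074


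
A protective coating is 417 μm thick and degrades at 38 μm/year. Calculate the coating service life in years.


Service life = thickness / degradation rate
Life = 417 / 38 = 11.0 years

11.0 years


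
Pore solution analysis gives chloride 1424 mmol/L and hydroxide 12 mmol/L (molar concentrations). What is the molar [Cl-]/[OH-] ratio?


Threshold parameter = [Cl-] / [OH-] (molar basis; both in mmol/L, so units cancel)
Ratio = 1424 / 12 = 118.67

118.67


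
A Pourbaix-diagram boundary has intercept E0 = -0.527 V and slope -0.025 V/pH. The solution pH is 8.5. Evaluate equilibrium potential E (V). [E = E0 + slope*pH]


Apply the Pourbaix line equation: E = E0 + slope*pH
E = -0.527 + (-0.025)*8.5 = -0.527 + (-0.2125) = -0.7395 V
Rounded to 3 decimal places: E = -0.740 V

-0.740 V


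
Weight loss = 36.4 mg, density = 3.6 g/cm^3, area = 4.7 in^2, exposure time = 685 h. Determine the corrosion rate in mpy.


Apply the mpy weight-loss relation: CR = 534 * W / (D * A * T)
Numerator: 534 * 36.4 = 19437.6
Denominator: 3.6 * 4.7 * 685 = 11590.2
CR = 19437.6 / 11590.2 = 1.6771 mpy

1.6771 mpy


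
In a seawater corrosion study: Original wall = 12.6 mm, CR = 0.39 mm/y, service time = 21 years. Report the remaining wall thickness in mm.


Remaining wall = original − CR × time
t = 12.6 − 0.39*21 = 12.6 − 8.19 = 4.41 mm

4.41 mm


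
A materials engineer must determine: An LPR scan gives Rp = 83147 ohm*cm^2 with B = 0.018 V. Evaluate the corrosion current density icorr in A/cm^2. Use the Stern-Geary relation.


Apply the Stern-Geary relation: icorr = B / Rp
icorr = 0.018 / 83147 = 2.165×10^-7 A/cm^2

2.165×10^-7 A/cm^2


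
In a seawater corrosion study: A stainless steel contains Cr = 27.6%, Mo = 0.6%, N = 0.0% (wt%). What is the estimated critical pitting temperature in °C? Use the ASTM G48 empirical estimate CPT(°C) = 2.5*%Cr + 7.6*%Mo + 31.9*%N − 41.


Apply the ASTM G48 empirical CPT estimate: CPT(°C) = 2.5*%Cr + 7.6*%Mo + 31.9*%N − 41
2.5*27.6 = 69; 7.6*0.6 = 4.56; 31.9*0.0 = 0
CPT = 69 + 4.56 + 0 − 41 = 32.56 °C
Rounded to 0.1 °C: CPT ≈ 32.6 °C

32.6 °C


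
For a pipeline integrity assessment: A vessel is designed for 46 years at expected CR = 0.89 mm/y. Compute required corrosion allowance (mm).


Corrosion allowance = CR × design life
CA = 0.89 * 46 = 40.94 mm

40.94 mm


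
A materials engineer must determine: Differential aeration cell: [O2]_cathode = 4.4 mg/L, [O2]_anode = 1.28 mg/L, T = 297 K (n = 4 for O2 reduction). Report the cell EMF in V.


Apply the Nernst concentration-cell relation: E = (RT/nF)*ln(C_cathode/C_anode)
RT/nF = 8.314*297/(4*96485) = 0.00639804 V
ln(4.4/1.28) = 1.23474
E = 0.00639804 * 1.23474 = 0.0079 V

0.0079 V


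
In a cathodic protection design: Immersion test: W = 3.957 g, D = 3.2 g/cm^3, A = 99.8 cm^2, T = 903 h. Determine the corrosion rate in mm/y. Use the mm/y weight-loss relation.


Apply the mm/y weight-loss relation: CR = 87600 * W / (D * A * T)
Numerator: 87600 * 3.957 = 346633.2
Denominator: 3.2 * 99.8 * 903 = 288382.08
CR = 346633.2 / 288382.08 = 1.202 mm/y

1.202 mm/y


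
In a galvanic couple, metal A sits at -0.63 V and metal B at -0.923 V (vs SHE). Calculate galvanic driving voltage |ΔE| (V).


Driving voltage is the absolute potential difference.
|ΔE| = |-0.63 − (-0.923)| = 0.293 V

0.293 V


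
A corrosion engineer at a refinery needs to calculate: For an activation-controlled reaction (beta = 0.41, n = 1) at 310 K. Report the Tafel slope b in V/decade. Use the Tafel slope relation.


Apply the Tafel slope relation: b = 2.303*R*T/(beta*n*F)
Numerator: 2.303 * 8.314 * 310 = 5935.61
Denominator: 0.41 * 1 * 96485 = 39558.85
b = 5935.61 / 39558.85 = 0.15 V/decade

0.15 V/decade


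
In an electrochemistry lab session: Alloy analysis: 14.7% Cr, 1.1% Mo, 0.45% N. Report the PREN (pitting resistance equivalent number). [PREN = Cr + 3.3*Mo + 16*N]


Apply the PREN formula: PREN = Cr + 3.3*Mo + 16*N
PREN = 14.7 + 3.3*1.1 + 16*0.45
PREN = 14.7 + 3.63 + 7.2 = 25.53

25.53


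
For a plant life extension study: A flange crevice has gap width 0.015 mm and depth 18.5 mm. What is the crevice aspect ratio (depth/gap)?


Aspect ratio = depth / gap
Ratio = 18.5 / 0.015 = 1233.3

1233.3


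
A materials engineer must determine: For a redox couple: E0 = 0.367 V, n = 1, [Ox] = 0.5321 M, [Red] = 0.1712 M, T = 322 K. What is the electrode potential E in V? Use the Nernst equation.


Apply the Nernst equation: E = E0 + (RT/nF)*ln([Ox]/[Red])
Step 1: RT/nF = 8.314*322/(1*96485) = 0.02774636 V
Step 2: [Ox]/[Red] = 0.5321/0.1712 = 3.108061
Step 3: ln(3.108061) = 1.133999
Step 4: correction = 0.02774636 * 1.133999 = 0.0315 V
E = 0.367 + 0.0315 = 0.3985 V

0.3985 V


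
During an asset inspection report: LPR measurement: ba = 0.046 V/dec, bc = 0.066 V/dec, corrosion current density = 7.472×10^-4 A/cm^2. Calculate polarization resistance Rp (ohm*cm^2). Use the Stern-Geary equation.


Apply the Stern-Geary equation: Rp = ba*bc / (2.303*icorr*(ba+bc))
ba*bc = 0.046*0.066 = 0.003036
ba+bc = 0.112; 2.303*icorr*(ba+bc) = 2.303*7.472×10^-4*0.112 = 1.9272978×10^-4
Rp = 0.003036 / 1.9272978×10^-4 = 15.8 ohm*cm^2

15.8 ohm*cm^2


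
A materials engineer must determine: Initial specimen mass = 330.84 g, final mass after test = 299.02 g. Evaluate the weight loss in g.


Weight loss = initial − final
WL = 330.84 − 299.02 = 31.82 g

31.82 g


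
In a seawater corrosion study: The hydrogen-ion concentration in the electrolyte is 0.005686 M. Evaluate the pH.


pH = −log10[H+]
pH = −log10(0.005686) = 2.25

2.25


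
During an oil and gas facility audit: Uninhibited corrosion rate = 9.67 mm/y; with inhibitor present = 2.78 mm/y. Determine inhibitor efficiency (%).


Apply the inhibitor-efficiency definition: IE = (CR_blank − CR_inh)/CR_blank × 100
IE = (9.67 − 2.78) / 9.67 × 100
IE = 6.89 / 9.67 × 100 = 71.3 %

71.3 %


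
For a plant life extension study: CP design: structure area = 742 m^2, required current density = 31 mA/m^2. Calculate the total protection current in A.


I = area * current density, then convert mA → A (÷1000)
I = 742 * 31 / 1000 = 23.0 A

23.0 A


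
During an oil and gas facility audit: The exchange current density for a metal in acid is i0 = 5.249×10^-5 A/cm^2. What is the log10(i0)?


i0 = 5.249×10^-5 A/cm^2
log10(i0) = -4.28

-4.28


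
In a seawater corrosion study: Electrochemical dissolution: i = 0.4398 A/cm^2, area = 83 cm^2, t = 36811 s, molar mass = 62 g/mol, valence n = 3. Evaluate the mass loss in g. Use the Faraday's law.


Apply Faraday's law: m = i*A*t*M / (n*F)
Total charge passed Q = i*A*t = 0.4398*83*36811 = 1343726.6574 C
m = Q*M/(n*F) = 1343726.6574*62/(3*96485) = 287.8204 g

287.8204 g


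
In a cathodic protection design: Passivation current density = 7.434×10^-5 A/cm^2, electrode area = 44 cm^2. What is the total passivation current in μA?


I = i_pass * A, then convert A → μA (×10^6)
I = 7.434×10^-5 * 44 * 10^6 = 3270.96 μA

3270.96 μA


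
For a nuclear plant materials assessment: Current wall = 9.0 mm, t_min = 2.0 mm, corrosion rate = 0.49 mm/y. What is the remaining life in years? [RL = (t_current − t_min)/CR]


Apply the remaining-life relation: RL = (t_current − t_min) / CR
RL = (9.0 − 2.0) / 0.49 = 7.0 / 0.49 = 14.3 years

14.3 years


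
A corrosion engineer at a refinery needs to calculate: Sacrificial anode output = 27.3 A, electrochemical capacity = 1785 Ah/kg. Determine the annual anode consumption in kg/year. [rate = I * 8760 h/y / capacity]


Annual consumption = current * hours per year / capacity
Rate = 27.3 * 8760 / 1785 = 134.0 kg/year

134.0 kg/year


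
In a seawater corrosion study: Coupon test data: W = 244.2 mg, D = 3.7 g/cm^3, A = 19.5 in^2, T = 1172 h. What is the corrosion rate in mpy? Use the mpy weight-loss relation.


Apply the mpy weight-loss relation: CR = 534 * W / (D * A * T)
Numerator: 534 * 244.2 = 130402.8
Denominator: 3.7 * 19.5 * 1172 = 84559.8
CR = 130402.8 / 84559.8 = 1.54214 mpy

1.54214 mpy


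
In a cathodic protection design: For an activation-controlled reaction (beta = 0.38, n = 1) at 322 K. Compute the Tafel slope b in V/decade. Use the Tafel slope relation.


Apply the Tafel slope relation: b = 2.303*R*T/(beta*n*F)
Numerator: 2.303 * 8.314 * 322 = 6165.38
Denominator: 0.38 * 1 * 96485 = 36664.3
b = 6165.38 / 36664.3 = 0.168 V/decade

0.168 V/decade


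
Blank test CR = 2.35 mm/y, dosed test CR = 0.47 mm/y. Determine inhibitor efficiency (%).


Apply the inhibitor-efficiency definition: IE = (CR_blank − CR_inh)/CR_blank × 100
IE = (2.35 − 0.47) / 2.35 × 100
IE = 1.88 / 2.35 × 100 = 80.0 %

80.0 %


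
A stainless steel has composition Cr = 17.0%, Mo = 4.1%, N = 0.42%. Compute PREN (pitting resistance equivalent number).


Apply the PREN formula: PREN = Cr + 3.3*Mo + 16*N
PREN = 17.0 + 3.3*4.1 + 16*0.42
PREN = 17.0 + 13.53 + 6.72 = 37.25

37.25


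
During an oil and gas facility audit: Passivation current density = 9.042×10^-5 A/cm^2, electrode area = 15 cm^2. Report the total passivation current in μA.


I = i_pass * A, then convert A → μA (×10^6)
I = 9.042×10^-5 * 15 * 10^6 = 1356.3 μA

1356.3 μA


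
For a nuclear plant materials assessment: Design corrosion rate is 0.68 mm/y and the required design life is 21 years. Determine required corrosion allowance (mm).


Corrosion allowance = CR × design life
CA = 0.68 * 21 = 14.28 mm

14.28 mm


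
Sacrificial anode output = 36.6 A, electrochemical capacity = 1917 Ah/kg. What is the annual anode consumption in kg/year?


Annual consumption = current * hours per year / capacity
Rate = 36.6 * 8760 / 1917 = 167.2 kg/year

167.2 kg/year


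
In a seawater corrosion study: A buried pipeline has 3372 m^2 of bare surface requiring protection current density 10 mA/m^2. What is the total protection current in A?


I = area * current density, then convert mA → A (÷1000)
I = 3372 * 10 / 1000 = 33.72 A

33.72 A


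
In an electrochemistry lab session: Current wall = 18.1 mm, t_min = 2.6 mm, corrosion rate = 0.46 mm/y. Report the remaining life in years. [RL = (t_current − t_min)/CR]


Apply the remaining-life relation: RL = (t_current − t_min) / CR
RL = (18.1 − 2.6) / 0.46 = 15.5 / 0.46 = 33.7 years

33.7 years


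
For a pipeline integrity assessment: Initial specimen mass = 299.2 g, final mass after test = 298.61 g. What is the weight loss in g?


Weight loss = initial − final
WL = 299.2 − 298.61 = 0.59 g

0.59 g


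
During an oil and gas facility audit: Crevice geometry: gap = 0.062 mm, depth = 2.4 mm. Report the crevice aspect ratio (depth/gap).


Aspect ratio = depth / gap
Ratio = 2.4 / 0.062 = 38.7

38.7


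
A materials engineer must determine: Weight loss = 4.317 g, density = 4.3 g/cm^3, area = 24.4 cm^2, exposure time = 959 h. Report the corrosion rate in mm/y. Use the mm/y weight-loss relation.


Apply the mm/y weight-loss relation: CR = 87600 * W / (D * A * T)
Numerator: 87600 * 4.317 = 378169.2
Denominator: 4.3 * 24.4 * 959 = 100618.28
CR = 378169.2 / 100618.28 = 3.7585 mm/y

3.7585 mm/y


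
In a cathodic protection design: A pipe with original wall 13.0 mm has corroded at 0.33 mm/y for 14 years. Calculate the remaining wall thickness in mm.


Remaining wall = original − CR × time
t = 13.0 − 0.33*14 = 13.0 − 4.62 = 8.38 mm

8.38 mm


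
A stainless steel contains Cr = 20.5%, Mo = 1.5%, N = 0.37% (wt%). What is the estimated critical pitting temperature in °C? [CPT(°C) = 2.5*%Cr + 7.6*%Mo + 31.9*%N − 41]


Apply the ASTM G48 empirical CPT estimate: CPT(°C) = 2.5*%Cr + 7.6*%Mo + 31.9*%N − 41
2.5*20.5 = 51.25; 7.6*1.5 = 11.4; 31.9*0.37 = 11.803
CPT = 51.25 + 11.4 + 11.803 − 41 = 33.453 °C
Rounded to 0.1 °C: CPT ≈ 33.5 °C

33.5 °C


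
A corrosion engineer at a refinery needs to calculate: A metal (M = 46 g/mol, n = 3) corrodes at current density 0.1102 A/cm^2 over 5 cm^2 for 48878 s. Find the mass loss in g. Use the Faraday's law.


Apply Faraday's law: m = i*A*t*M / (n*F)
Total charge passed Q = i*A*t = 0.1102*5*48878 = 26931.778 C
m = Q*M/(n*F) = 26931.778*46/(3*96485) = 4.28 g

4.28 g


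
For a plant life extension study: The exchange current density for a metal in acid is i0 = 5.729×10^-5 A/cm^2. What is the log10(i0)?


i0 = 5.729×10^-5 A/cm^2
log10(i0) = -4.242

-4.242


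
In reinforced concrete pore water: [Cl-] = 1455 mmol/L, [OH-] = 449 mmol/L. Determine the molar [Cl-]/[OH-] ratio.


Threshold parameter = [Cl-] / [OH-] (molar basis; both in mmol/L, so units cancel)
Ratio = 1455 / 449 = 3.24

3.24


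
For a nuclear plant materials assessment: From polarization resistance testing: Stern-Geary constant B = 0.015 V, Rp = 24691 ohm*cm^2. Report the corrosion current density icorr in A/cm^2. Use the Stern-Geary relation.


Apply the Stern-Geary relation: icorr = B / Rp
icorr = 0.015 / 24691 = 6.075×10^-7 A/cm^2

6.075×10^-7 A/cm^2


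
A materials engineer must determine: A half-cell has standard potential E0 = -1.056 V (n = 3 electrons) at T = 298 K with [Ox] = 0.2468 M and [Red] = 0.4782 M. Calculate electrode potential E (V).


Apply the Nernst equation: E = E0 + (RT/nF)*ln([Ox]/[Red])
Step 1: RT/nF = 8.314*298/(3*96485) = 0.00855944 V
Step 2: [Ox]/[Red] = 0.2468/0.4782 = 0.516102
Step 3: ln(0.516102) = -0.661451
Step 4: correction = 0.00855944 * -0.661451 = -0.006 V
E = -1.056 + -0.006 = -1.062 V

-1.062 V


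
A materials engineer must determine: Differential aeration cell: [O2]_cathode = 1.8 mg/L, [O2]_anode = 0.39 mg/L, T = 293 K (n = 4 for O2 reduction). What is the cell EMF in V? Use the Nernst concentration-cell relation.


Apply the Nernst concentration-cell relation: E = (RT/nF)*ln(C_cathode/C_anode)
RT/nF = 8.314*293/(4*96485) = 0.00631187 V
ln(1.8/0.39) = 1.5294
E = 0.00631187 * 1.5294 = 0.00965 V

0.00965 V


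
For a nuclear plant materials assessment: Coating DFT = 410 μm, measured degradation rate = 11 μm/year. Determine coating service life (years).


Service life = thickness / degradation rate
Life = 410 / 11 = 37.3 years

37.3 years


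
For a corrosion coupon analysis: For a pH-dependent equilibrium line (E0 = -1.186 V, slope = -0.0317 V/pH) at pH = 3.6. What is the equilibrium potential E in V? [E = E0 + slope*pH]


Apply the Pourbaix line equation: E = E0 + slope*pH
E = -1.186 + (-0.0317)*3.6 = -1.186 + (-0.11412) = -1.30012 V
Rounded to 4 decimal places: E = -1.3001 V

-1.3001 V


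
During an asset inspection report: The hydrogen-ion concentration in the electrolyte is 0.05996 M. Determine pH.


pH = −log10[H+]
pH = −log10(0.05996) = 1.22

1.22


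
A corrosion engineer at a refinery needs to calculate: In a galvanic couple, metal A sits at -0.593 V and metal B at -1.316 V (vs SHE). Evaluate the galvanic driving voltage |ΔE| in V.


Driving voltage is the absolute potential difference.
|ΔE| = |-0.593 − (-1.316)| = 0.723 V

0.723 V


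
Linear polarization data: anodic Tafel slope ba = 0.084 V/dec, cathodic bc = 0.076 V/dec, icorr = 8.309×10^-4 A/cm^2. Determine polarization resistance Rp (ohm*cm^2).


Apply the Stern-Geary equation: Rp = ba*bc / (2.303*icorr*(ba+bc))
ba*bc = 0.084*0.076 = 0.006384
ba+bc = 0.16; 2.303*icorr*(ba+bc) = 2.303*8.309×10^-4*0.16 = 3.0617003×10^-4
Rp = 0.006384 / 3.0617003×10^-4 = 20.9 ohm*cm^2

20.9 ohm*cm^2


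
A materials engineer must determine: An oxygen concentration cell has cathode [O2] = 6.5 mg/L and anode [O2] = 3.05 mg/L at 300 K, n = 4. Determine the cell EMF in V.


Apply the Nernst concentration-cell relation: E = (RT/nF)*ln(C_cathode/C_anode)
RT/nF = 8.314*300/(4*96485) = 0.00646266 V
ln(6.5/3.05) = 0.75666
E = 0.00646266 * 0.75666 = 0.00489 V

0.00489 V


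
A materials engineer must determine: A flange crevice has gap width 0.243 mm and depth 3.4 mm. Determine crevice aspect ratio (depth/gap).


Aspect ratio = depth / gap
Ratio = 3.4 / 0.243 = 14.0

14.0


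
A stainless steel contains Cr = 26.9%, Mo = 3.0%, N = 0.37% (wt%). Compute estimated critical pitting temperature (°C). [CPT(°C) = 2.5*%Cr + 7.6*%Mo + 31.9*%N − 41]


Apply the ASTM G48 empirical CPT estimate: CPT(°C) = 2.5*%Cr + 7.6*%Mo + 31.9*%N − 41
2.5*26.9 = 67.25; 7.6*3.0 = 22.8; 31.9*0.37 = 11.803
CPT = 67.25 + 22.8 + 11.803 − 41 = 60.853 °C
Rounded to 0.1 °C: CPT ≈ 60.9 °C

60.9 °C


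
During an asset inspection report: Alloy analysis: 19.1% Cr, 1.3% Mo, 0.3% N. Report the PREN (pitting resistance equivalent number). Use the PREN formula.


Apply the PREN formula: PREN = Cr + 3.3*Mo + 16*N
PREN = 19.1 + 3.3*1.3 + 16*0.3
PREN = 19.1 + 4.29 + 4.8 = 28.19

28.19


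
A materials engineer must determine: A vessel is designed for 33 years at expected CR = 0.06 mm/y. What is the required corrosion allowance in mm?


Corrosion allowance = CR × design life
CA = 0.06 * 33 = 1.98 mm

1.98 mm


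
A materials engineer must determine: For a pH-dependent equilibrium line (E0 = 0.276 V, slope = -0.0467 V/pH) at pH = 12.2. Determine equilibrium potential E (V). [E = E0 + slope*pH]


Apply the Pourbaix line equation: E = E0 + slope*pH
E = 0.276 + (-0.0467)*12.2 = 0.276 + (-0.56974) = -0.29374 V
Rounded to 3 decimal places: E = -0.294 V

-0.294 V


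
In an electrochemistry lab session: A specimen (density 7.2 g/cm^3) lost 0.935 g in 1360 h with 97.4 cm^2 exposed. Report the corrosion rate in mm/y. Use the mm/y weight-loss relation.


Apply the mm/y weight-loss relation: CR = 87600 * W / (D * A * T)
Numerator: 87600 * 0.935 = 81906.0
Denominator: 7.2 * 97.4 * 1360 = 953740.8
CR = 81906.0 / 953740.8 = 0.085879 mm/y

0.085879 mm/y


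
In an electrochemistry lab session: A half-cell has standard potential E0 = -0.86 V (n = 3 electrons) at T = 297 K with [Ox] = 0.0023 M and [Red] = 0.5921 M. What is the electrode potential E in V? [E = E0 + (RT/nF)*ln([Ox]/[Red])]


Apply the Nernst equation: E = E0 + (RT/nF)*ln([Ox]/[Red])
Step 1: RT/nF = 8.314*297/(3*96485) = 0.00853071 V
Step 2: [Ox]/[Red] = 0.0023/0.5921 = 0.003884
Step 3: ln(0.003884) = -5.55089
Step 4: correction = 0.00853071 * -5.55089 = -0.0474 V
E = -0.86 + -0.0474 = -0.9074 V

-0.9074 V


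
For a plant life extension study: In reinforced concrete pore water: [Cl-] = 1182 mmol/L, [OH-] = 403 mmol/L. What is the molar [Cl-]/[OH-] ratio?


Threshold parameter = [Cl-] / [OH-] (molar basis; both in mmol/L, so units cancel)
Ratio = 1182 / 403 = 2.93

2.93


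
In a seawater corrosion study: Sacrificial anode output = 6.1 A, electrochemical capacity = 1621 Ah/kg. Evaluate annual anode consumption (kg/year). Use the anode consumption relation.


Annual consumption = current * hours per year / capacity
Rate = 6.1 * 8760 / 1621 = 33.0 kg/year

33.0 kg/year


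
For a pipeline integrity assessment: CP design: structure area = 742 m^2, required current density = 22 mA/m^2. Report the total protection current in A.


I = area * current density, then convert mA → A (÷1000)
I = 742 * 22 / 1000 = 16.32 A

16.32 A


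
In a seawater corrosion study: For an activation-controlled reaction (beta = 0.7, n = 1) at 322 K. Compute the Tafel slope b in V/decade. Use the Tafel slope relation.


Apply the Tafel slope relation: b = 2.303*R*T/(beta*n*F)
Numerator: 2.303 * 8.314 * 322 = 6165.38
Denominator: 0.7 * 1 * 96485 = 67539.5
b = 6165.38 / 67539.5 = 0.0913 V/decade

0.0913 V/decade


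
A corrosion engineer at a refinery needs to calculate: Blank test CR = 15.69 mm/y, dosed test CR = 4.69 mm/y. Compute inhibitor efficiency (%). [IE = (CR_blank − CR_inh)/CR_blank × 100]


Apply the inhibitor-efficiency definition: IE = (CR_blank − CR_inh)/CR_blank × 100
IE = (15.69 − 4.69) / 15.69 × 100
IE = 11.0 / 15.69 × 100 = 70.1 %

70.1 %


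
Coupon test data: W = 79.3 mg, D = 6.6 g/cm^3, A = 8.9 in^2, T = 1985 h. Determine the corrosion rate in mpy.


Apply the mpy weight-loss relation: CR = 534 * W / (D * A * T)
Numerator: 534 * 79.3 = 42346.2
Denominator: 6.6 * 8.9 * 1985 = 116598.9
CR = 42346.2 / 116598.9 = 0.363 mpy

0.363 mpy


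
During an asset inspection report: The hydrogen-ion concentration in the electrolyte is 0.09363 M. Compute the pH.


pH = −log10[H+]
pH = −log10(0.09363) = 1.03

1.03


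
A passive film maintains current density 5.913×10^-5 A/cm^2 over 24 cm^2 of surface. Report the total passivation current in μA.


I = i_pass * A, then convert A → μA (×10^6)
I = 5.913×10^-5 * 24 * 10^6 = 1419.12 μA

1419.12 μA


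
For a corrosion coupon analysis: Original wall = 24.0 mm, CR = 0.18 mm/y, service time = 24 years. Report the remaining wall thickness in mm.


Remaining wall = original − CR × time
t = 24.0 − 0.18*24 = 24.0 − 4.32 = 19.68 mm

19.68 mm


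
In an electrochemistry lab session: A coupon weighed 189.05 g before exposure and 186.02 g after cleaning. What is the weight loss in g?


Weight loss = initial − final
WL = 189.05 − 186.02 = 3.03 g

3.03 g


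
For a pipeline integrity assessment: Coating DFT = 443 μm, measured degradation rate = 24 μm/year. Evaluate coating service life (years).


Service life = thickness / degradation rate
Life = 443 / 24 = 18.5 years

18.5 years


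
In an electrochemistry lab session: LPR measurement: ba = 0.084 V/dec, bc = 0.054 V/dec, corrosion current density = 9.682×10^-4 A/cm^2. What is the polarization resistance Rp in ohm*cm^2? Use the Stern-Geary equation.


Apply the Stern-Geary equation: Rp = ba*bc / (2.303*icorr*(ba+bc))
ba*bc = 0.084*0.054 = 0.004536
ba+bc = 0.138; 2.303*icorr*(ba+bc) = 2.303*9.682×10^-4*0.138 = 3.0770751×10^-4
Rp = 0.004536 / 3.0770751×10^-4 = 14.7 ohm*cm^2

14.7 ohm*cm^2


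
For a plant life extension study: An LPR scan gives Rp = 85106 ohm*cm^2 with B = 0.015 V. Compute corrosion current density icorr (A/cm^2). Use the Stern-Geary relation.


Apply the Stern-Geary relation: icorr = B / Rp
icorr = 0.015 / 85106 = 1.763×10^-7 A/cm^2

1.763×10^-7 A/cm^2


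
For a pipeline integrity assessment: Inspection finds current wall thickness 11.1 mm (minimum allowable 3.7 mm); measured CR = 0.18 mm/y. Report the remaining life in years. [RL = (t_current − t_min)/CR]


Apply the remaining-life relation: RL = (t_current − t_min) / CR
RL = (11.1 − 3.7) / 0.18 = 7.4 / 0.18 = 41.1 years

41.1 years


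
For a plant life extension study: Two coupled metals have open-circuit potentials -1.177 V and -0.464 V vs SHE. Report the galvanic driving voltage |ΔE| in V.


Driving voltage is the absolute potential difference.
|ΔE| = |-1.177 − (-0.464)| = 0.713 V

0.713 V


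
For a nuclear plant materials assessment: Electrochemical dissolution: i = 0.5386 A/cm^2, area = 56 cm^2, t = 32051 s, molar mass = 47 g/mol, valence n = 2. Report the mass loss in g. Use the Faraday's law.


Apply Faraday's law: m = i*A*t*M / (n*F)
Total charge passed Q = i*A*t = 0.5386*56*32051 = 966709.4416 C
m = Q*M/(n*F) = 966709.4416*47/(2*96485) = 235.45289 g

235.45289 g


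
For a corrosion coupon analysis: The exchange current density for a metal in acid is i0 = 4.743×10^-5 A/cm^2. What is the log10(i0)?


i0 = 4.743×10^-5 A/cm^2
log10(i0) = -4.324

-4.324


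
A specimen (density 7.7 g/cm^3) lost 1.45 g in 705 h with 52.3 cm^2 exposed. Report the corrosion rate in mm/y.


Apply the mm/y weight-loss relation: CR = 87600 * W / (D * A * T)
Numerator: 87600 * 1.45 = 127020.0
Denominator: 7.7 * 52.3 * 705 = 283910.55
CR = 127020.0 / 283910.55 = 0.447394 mm/y

0.447394 mm/y


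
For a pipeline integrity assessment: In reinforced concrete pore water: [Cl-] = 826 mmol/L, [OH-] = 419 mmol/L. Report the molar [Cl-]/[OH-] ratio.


Threshold parameter = [Cl-] / [OH-] (molar basis; both in mmol/L, so units cancel)
Ratio = 826 / 419 = 1.97

1.97


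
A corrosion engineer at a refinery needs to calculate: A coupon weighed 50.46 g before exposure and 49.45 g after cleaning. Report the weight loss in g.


Weight loss = initial − final
WL = 50.46 − 49.45 = 1.01 g

1.01 g


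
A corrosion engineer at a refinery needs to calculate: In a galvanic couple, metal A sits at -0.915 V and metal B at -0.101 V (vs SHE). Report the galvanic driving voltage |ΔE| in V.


Driving voltage is the absolute potential difference.
|ΔE| = |-0.915 − (-0.101)| = 0.814 V

0.814 V


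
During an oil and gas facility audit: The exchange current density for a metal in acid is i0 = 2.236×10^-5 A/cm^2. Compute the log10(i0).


i0 = 2.236×10^-5 A/cm^2
log10(i0) = -4.651

-4.651


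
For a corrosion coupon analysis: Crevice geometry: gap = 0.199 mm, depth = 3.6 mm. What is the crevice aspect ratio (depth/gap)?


Aspect ratio = depth / gap
Ratio = 3.6 / 0.199 = 18.1

18.1


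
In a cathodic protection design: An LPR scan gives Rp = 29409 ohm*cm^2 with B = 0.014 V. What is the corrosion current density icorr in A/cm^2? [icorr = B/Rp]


Apply the Stern-Geary relation: icorr = B / Rp
icorr = 0.014 / 29409 = 4.76×10^-7 A/cm^2

4.76×10^-7 A/cm^2


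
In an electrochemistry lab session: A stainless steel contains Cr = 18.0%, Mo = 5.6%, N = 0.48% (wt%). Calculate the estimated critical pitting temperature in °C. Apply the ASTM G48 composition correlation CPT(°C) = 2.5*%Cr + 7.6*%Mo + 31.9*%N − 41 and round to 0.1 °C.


Apply the ASTM G48 empirical CPT estimate: CPT(°C) = 2.5*%Cr + 7.6*%Mo + 31.9*%N − 41
2.5*18.0 = 45; 7.6*5.6 = 42.56; 31.9*0.48 = 15.312
CPT = 45 + 42.56 + 15.312 − 41 = 61.872 °C
Rounded to 0.1 °C: CPT ≈ 61.9 °C

61.9 °C


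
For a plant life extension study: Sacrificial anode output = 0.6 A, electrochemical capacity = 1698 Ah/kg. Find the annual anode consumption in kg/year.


Annual consumption = current * hours per year / capacity
Rate = 0.6 * 8760 / 1698 = 3.1 kg/year

3.1 kg/year


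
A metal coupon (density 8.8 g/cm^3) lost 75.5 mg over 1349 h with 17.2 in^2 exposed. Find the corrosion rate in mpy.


Apply the mpy weight-loss relation: CR = 534 * W / (D * A * T)
Numerator: 534 * 75.5 = 40317.0
Denominator: 8.8 * 17.2 * 1349 = 204184.64
CR = 40317.0 / 204184.64 = 0.197 mpy

0.197 mpy


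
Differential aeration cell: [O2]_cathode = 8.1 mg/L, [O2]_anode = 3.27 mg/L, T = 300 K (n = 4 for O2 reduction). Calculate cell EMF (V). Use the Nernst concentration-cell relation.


Apply the Nernst concentration-cell relation: E = (RT/nF)*ln(C_cathode/C_anode)
RT/nF = 8.314*300/(4*96485) = 0.00646266 V
ln(8.1/3.27) = 0.90707
E = 0.00646266 * 0.90707 = 0.00586 V

0.00586 V


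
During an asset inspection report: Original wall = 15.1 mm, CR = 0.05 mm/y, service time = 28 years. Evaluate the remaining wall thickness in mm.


Remaining wall = original − CR × time
t = 15.1 − 0.05*28 = 15.1 − 1.4 = 13.7 mm

13.7 mm


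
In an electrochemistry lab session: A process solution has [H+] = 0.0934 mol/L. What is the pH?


pH = −log10[H+]
pH = −log10(0.0934) = 1.03

1.03


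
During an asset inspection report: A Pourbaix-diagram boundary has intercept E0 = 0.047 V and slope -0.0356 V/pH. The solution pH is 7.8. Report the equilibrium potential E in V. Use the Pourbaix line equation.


Apply the Pourbaix line equation: E = E0 + slope*pH
E = 0.047 + (-0.0356)*7.8 = 0.047 + (-0.27768) = -0.23068 V
Rounded to 3 decimal places: E = -0.231 V

-0.231 V


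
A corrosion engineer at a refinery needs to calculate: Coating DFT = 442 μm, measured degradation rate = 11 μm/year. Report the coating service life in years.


Service life = thickness / degradation rate
Life = 442 / 11 = 40.2 years

40.2 years


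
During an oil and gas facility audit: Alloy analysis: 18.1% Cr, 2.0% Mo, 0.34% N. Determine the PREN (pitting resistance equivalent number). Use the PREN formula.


Apply the PREN formula: PREN = Cr + 3.3*Mo + 16*N
PREN = 18.1 + 3.3*2.0 + 16*0.34
PREN = 18.1 + 6.6 + 5.44 = 30.14

30.14


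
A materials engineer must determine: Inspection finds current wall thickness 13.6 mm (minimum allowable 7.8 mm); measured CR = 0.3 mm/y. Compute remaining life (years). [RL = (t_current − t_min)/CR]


Apply the remaining-life relation: RL = (t_current − t_min) / CR
RL = (13.6 − 7.8) / 0.3 = 5.8 / 0.3 = 19.3 years

19.3 years


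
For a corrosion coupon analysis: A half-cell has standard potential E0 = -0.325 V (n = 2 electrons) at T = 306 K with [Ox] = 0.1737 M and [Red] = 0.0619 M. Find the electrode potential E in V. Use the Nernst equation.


Apply the Nernst equation: E = E0 + (RT/nF)*ln([Ox]/[Red])
Step 1: RT/nF = 8.314*306/(2*96485) = 0.01318383 V
Step 2: [Ox]/[Red] = 0.1737/0.0619 = 2.806139
Step 3: ln(2.806139) = 1.03181
Step 4: correction = 0.01318383 * 1.03181 = 0.0136 V
E = -0.325 + 0.0136 = -0.3114 V

-0.3114 V


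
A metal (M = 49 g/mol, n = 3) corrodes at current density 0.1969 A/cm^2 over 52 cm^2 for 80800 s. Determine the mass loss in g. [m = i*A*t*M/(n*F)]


Apply Faraday's law: m = i*A*t*M / (n*F)
Total charge passed Q = i*A*t = 0.1969*52*80800 = 827295.04 C
m = Q*M/(n*F) = 827295.04*49/(3*96485) = 140.048 g

140.048 g


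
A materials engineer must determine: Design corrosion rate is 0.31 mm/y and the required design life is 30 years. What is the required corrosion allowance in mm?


Corrosion allowance = CR × design life
CA = 0.31 * 30 = 9.3 mm

9.3 mm


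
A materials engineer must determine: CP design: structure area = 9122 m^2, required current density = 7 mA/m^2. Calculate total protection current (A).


I = area * current density, then convert mA → A (÷1000)
I = 9122 * 7 / 1000 = 63.85 A

63.85 A


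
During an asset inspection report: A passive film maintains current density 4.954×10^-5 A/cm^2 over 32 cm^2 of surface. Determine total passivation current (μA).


I = i_pass * A, then convert A → μA (×10^6)
I = 4.954×10^-5 * 32 * 10^6 = 1585.28 μA

1585.28 μA


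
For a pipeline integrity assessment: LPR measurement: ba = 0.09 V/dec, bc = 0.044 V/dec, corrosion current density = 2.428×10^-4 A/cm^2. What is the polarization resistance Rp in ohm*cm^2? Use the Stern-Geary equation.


Apply the Stern-Geary equation: Rp = ba*bc / (2.303*icorr*(ba+bc))
ba*bc = 0.09*0.044 = 0.00396
ba+bc = 0.134; 2.303*icorr*(ba+bc) = 2.303*2.428×10^-4*0.134 = 7.4928566×10^-5
Rp = 0.00396 / 7.4928566×10^-5 = 52.9 ohm*cm^2

52.9 ohm*cm^2


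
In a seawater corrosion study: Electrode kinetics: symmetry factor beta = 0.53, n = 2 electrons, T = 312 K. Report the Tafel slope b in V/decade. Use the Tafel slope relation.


Apply the Tafel slope relation: b = 2.303*R*T/(beta*n*F)
Numerator: 2.303 * 8.314 * 312 = 5973.91
Denominator: 0.53 * 2 * 96485 = 102274.1
b = 5973.91 / 102274.1 = 0.0584 V/decade

0.0584 V/decade


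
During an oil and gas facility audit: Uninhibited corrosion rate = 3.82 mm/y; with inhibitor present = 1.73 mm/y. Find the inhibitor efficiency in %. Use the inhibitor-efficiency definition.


Apply the inhibitor-efficiency definition: IE = (CR_blank − CR_inh)/CR_blank × 100
IE = (3.82 − 1.73) / 3.82 × 100
IE = 2.09 / 3.82 × 100 = 54.7 %

54.7 %


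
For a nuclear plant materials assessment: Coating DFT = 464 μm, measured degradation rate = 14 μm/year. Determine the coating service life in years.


Service life = thickness / degradation rate
Life = 464 / 14 = 33.1 years

33.1 years


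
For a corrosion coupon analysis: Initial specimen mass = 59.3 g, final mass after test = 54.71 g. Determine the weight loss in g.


Weight loss = initial − final
WL = 59.3 − 54.71 = 4.59 g

4.59 g


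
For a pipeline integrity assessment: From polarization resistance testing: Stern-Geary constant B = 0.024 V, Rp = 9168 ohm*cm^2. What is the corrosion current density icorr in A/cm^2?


Apply the Stern-Geary relation: icorr = B / Rp
icorr = 0.024 / 9168 = 2.618×10^-6 A/cm^2

2.618×10^-6 A/cm^2
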